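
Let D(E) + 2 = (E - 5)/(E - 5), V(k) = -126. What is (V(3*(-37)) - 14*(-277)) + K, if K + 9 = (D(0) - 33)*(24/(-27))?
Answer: 33959/9 ≈ 3773.2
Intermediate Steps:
D(E) = -1 (D(E) = -2 + (E - 5)/(E - 5) = -2 + (-5 + E)/(-5 + E) = -2 + 1 = -1)
K = 191/9 (K = -9 + (-1 - 33)*(24/(-27)) = -9 - 816*(-1)/27 = -9 - 34*(-8/9) = -9 + 272/9 = 191/9 ≈ 21.222)
(V(3*(-37)) - 14*(-277)) + K = (-126 - 14*(-277)) + 191/9 = (-126 + 3878) + 191/9 = 3752 + 191/9 = 33959/9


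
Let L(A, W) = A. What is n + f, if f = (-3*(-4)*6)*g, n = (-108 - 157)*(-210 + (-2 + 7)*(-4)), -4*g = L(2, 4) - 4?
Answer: 60986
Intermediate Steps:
g = ½ (g = -(2 - 4)/4 = -¼*(-2) = ½ ≈ 0.50000)
n = 60950 (n = -265*(-210 + 5*(-4)) = -265*(-210 - 20) = -265*(-230) = 60950)
f = 36 (f = (-3*(-4)*6)*(½) = (12*6)*(½) = 72*(½) = 36)
n + f = 60950 + 36 = 60986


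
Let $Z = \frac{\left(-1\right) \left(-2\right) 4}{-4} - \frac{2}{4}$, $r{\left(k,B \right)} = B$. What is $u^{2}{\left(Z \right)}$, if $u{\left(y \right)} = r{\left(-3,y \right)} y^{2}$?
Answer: $\frac{15625}{64} \approx 244.14$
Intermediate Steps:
$Z = - \frac{5}{2}$ ($Z = 2 \cdot 4 \left(- \frac{1}{4}\right) - \frac{1}{2} = 8 \left(- \frac{1}{4}\right) - \frac{1}{2} = -2 - \frac{1}{2} = - \frac{5}{2} \approx -2.5$)
$u{\left(y \right)} = y^{3}$ ($u{\left(y \right)} = y y^{2} = y^{3}$)
$u^{2}{\left(Z \right)} = \left(\left(- \frac{5}{2}\right)^{3}\right)^{2} = \left(- \frac{125}{8}\right)^{2} = \frac{15625}{64}$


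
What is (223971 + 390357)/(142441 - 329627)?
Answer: -307164/93593 ≈ -3.2819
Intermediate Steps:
(223971 + 390357)/(142441 - 329627) = 614328/(-187186) = 614328*(-1/187186) = -307164/93593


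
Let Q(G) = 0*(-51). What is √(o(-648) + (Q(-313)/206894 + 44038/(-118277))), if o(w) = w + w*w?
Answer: √5865155107643098/118277 ≈ 647.50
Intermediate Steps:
o(w) = w + w²
Q(G) = 0
√(o(-648) + (Q(-313)/206894 + 44038/(-118277))) = √(-648*(1 - 648) + (0/206894 + 44038/(-118277))) = √(-648*(-647) + (0*(1/206894) + 44038*(-1/118277))) = √(419256 + (0 - 44038/118277)) = √(419256 - 44038/118277) = √(49588297874/118277) = √5865155107643098/118277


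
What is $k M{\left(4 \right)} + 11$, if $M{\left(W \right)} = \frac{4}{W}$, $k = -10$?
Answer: $1$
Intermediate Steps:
$k M{\left(4 \right)} + 11 = - 10 \cdot \frac{4}{4} + 11 = - 10 \cdot 4 \cdot \frac{1}{4} + 11 = \left(-10\right) 1 + 11 = -10 + 11 = 1$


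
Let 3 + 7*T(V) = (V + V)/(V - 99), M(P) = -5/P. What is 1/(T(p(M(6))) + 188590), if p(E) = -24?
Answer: 287/54125223 ≈ 5.3025e-6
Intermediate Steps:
T(V) = -3/7 + 2*V/(7*(-99 + V)) (T(V) = -3/7 + ((V + V)/(V - 99))/7 = -3/7 + ((2*V)/(-99 + V))/7 = -3/7 + (2*V/(-99 + V))/7 = -3/7 + 2*V/(7*(-99 + V)))
1/(T(p(M(6))) + 188590) = 1/((297 - 1*(-24))/(7*(-99 - 24)) + 188590) = 1/((1/7)*(297 + 24)/(-123) + 188590) = 1/((1/7)*(-1/123)*321 + 188590) = 1/(-107/287 + 188590) = 1/(54125223/287) = 287/54125223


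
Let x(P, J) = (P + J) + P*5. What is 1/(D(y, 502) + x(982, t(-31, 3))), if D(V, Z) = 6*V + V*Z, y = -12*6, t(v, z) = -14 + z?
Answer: -1/30695 ≈ -3.2579e-5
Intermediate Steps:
x(P, J) = J + 6*P (x(P, J) = (J + P) + 5*P = J + 6*P)
y = -72
1/(D(y, 502) + x(982, t(-31, 3))) = 1/(-72*(6 + 502) + ((-14 + 3) + 6*982)) = 1/(-72*508 + (-11 + 5892)) = 1/(-36576 + 5881) = 1/(-30695) = -1/30695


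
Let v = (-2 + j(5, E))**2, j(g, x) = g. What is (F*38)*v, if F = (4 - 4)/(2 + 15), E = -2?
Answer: 0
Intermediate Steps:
v = 9 (v = (-2 + 5)**2 = 3**2 = 9)
F = 0 (F = 0/17 = 0*(1/17) = 0)
(F*38)*v = (0*38)*9 = 0*9 = 0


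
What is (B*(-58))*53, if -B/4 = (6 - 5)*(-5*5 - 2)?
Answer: -331992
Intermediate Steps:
B = 108 (B = -4*(6 - 5)*(-5*5 - 2) = -4*(-25 - 2) = -4*(-27) = 108)
(B*(-58))*53 = (108*(-58))*53 = -6264*53 = -331992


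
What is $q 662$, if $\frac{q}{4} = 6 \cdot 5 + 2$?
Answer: $84736$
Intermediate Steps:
$q = 128$ ($q = 4 \left(6 \cdot 5 + 2\right) = 4 \left(30 + 2\right) = 4 \cdot 32 = 128$)
$q 662 = 128 \cdot 662 = 84736$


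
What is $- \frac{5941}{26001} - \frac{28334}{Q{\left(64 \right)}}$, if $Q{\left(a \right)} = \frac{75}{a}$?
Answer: $- \frac{15716678317}{650025} \approx -24179.0$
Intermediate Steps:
$- \frac{5941}{26001} - \frac{28334}{Q{\left(64 \right)}} = - \frac{5941}{26001} - \frac{28334}{75 \cdot \frac{1}{64}} = \left(-5941\right) \frac{1}{26001} - \frac{28334}{75 \cdot \frac{1}{64}} = - \frac{5941}{26001} - \frac{28334}{\frac{75}{64}} = - \frac{5941}{26001} - \frac{1813376}{75} = - \frac{15716678317}{650025}$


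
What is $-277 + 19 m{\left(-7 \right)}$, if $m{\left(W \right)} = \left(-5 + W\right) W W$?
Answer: $-11449$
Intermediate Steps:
$m{\left(W \right)} = W^{2} \left(-5 + W\right)$ ($m{\left(W \right)} = \left(-5 + W\right) W^{2} = W^{2} \left(-5 + W\right)$)
$-277 + 19 m{\left(-7 \right)} = -277 + 19 \left(-7\right)^{2} \left(-5 - 7\right) = -277 + 19 \cdot 49 \left(-12\right) = -277 + 19 \left(-588\right) = -277 - 11172 = -11449$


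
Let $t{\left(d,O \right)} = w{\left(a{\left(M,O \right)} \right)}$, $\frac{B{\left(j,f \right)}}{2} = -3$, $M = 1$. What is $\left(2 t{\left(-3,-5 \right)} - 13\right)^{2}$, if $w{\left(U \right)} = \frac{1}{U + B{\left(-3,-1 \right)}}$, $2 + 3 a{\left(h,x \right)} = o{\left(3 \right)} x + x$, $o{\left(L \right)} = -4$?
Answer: $\frac{5041}{25} \approx 201.64$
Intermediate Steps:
$a{\left(h,x \right)} = - \frac{2}{3} - x$ ($a{\left(h,x \right)} = - \frac{2}{3} + \frac{- 4 x + x}{3} = - \frac{2}{3} + \frac{\left(-3\right) x}{3} = - \frac{2}{3} - x$)
$B{\left(j,f \right)} = -6$ ($B{\left(j,f \right)} = 2 \left(-3\right) = -6$)
$w{\left(U \right)} = \frac{1}{-6 + U}$ ($w{\left(U \right)} = \frac{1}{U - 6} = \frac{1}{-6 + U}$)
$t{\left(d,O \right)} = \frac{1}{- \frac{20}{3} - O}$ ($t{\left(d,O \right)} = \frac{1}{-6 - \left(\frac{2}{3} + O\right)} = \frac{1}{- \frac{20}{3} - O}$)
$\left(2 t{\left(-3,-5 \right)} - 13\right)^{2} = \left(2 \frac{3}{-20 - -15} - 13\right)^{2} = \left(2 \frac{3}{-20 + 15} - 13\right)^{2} = \left(2 \frac{3}{-5} - 13\right)^{2} = \left(2 \cdot 3 \left(- \frac{1}{5}\right) - 13\right)^{2} = \left(2 \left(- \frac{3}{5}\right) - 13\right)^{2} = \left(- \frac{6}{5} - 13\right)^{2} = \left(- \frac{71}{5}\right)^{2} = \frac{5041}{25}$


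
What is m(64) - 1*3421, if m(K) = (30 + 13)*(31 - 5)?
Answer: -2303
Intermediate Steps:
m(K) = 1118 (m(K) = 43*26 = 1118)
m(64) - 1*3421 = 1118 - 1*3421 = 1118 - 3421 = -2303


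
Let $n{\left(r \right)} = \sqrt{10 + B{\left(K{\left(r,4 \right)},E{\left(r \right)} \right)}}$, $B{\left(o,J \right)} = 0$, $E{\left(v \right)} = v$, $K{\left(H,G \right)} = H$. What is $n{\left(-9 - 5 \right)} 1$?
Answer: $\sqrt{10} \approx 3.1623$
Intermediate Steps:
$n{\left(r \right)} = \sqrt{10}$ ($n{\left(r \right)} = \sqrt{10 + 0} = \sqrt{10}$)
$n{\left(-9 - 5 \right)} 1 = \sqrt{10} \cdot 1 = \sqrt{10}$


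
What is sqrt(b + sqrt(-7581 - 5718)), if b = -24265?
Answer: sqrt(-24265 + I*sqrt(13299)) ≈ 0.3702 + 155.77*I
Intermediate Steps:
sqrt(b + sqrt(-7581 - 5718)) = sqrt(-24265 + sqrt(-7581 - 5718)) = sqrt(-24265 + sqrt(-13299)) = sqrt(-24265 + I*sqrt(13299))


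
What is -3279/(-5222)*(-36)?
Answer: -59022/2611 ≈ -22.605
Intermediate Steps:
-3279/(-5222)*(-36) = -3279*(-1/5222)*(-36) = (3279/5222)*(-36) = -59022/2611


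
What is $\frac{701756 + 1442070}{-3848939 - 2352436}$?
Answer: $- \frac{2143826}{6201375} \approx -0.3457$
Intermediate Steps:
$\frac{701756 + 1442070}{-3848939 - 2352436} = \frac{2143826}{-6201375} = 2143826 \left(- \frac{1}{6201375}\right) = - \frac{2143826}{6201375}$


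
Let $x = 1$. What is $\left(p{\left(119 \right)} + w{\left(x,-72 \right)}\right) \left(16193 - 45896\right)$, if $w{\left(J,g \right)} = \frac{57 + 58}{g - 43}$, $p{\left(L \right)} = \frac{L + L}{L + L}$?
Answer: $0$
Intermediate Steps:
$p{\left(L \right)} = 1$ ($p{\left(L \right)} = \frac{2 L}{2 L} = 2 L \frac{1}{2 L} = 1$)
$w{\left(J,g \right)} = \frac{115}{-43 + g}$
$\left(p{\left(119 \right)} + w{\left(x,-72 \right)}\right) \left(16193 - 45896\right) = \left(1 + \frac{115}{-43 - 72}\right) \left(16193 - 45896\right) = \left(1 + \frac{115}{-115}\right) \left(-29703\right) = \left(1 + 115 \left(- \frac{1}{115}\right)\right) \left(-29703\right) = \left(1 - 1\right) \left(-29703\right) = 0 \left(-29703\right) = 0$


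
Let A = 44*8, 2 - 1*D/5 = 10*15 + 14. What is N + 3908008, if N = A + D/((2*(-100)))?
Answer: 78167281/20 ≈ 3.9084e+6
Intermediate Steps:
D = -810 (D = 10 - 5*(10*15 + 14) = 10 - 5*(150 + 14) = 10 - 5*164 = 10 - 820 = -810)
A = 352
N = 7121/20 (N = 352 - 810/(2*(-100)) = 352 - 810/(-200) = 352 - 1/200*(-810) = 352 + 81/20 = 7121/20 ≈ 356.05)
N + 3908008 = 7121/20 + 3908008 = 78167281/20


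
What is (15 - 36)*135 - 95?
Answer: -2930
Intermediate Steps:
(15 - 36)*135 - 95 = -21*135 - 95 = -2835 - 95 = -2930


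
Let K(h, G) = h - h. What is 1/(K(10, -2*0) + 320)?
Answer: 1/320 ≈ 0.0031250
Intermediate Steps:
K(h, G) = 0
1/(K(10, -2*0) + 320) = 1/(0 + 320) = 1/320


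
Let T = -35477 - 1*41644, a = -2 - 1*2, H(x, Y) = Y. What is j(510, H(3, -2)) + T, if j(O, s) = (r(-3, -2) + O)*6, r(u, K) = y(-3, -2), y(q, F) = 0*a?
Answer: -74061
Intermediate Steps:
a = -4 (a = -2 - 2 = -4)
y(q, F) = 0 (y(q, F) = 0*(-4) = 0)
r(u, K) = 0
T = -77121 (T = -35477 - 41644 = -77121)
j(O, s) = 6*O (j(O, s) = (0 + O)*6 = O*6 = 6*O)
j(510, H(3, -2)) + T = 6*510 - 77121 = 3060 - 77121 = -74061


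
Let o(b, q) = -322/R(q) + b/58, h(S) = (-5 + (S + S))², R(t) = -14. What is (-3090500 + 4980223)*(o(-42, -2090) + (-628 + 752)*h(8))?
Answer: 823469473926/29 ≈ 2.8396e+10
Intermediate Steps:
h(S) = (-5 + 2*S)²
o(b, q) = 23 + b/58 (o(b, q) = -322/(-14) + b/58 = -322*(-1/14) + b*(1/58) = 23 + b/58)
(-3090500 + 4980223)*(o(-42, -2090) + (-628 + 752)*h(8)) = (-3090500 + 4980223)*((23 + (1/58)*(-42)) + (-628 + 752)*(-5 + 2*8)²) = 1889723*((23 - 21/29) + 124*(-5 + 16)²) = 1889723*(646/29 + 124*11²) = 1889723*(646/29 + 124*121) = 1889723*(646/29 + 15004) = 1889723*(435762/29) = 823469473926/29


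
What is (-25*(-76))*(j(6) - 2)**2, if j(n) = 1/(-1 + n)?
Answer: 6156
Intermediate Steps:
(-25*(-76))*(j(6) - 2)**2 = (-25*(-76))*(1/(-1 + 6) - 2)**2 = 1900*(1/5 - 2)**2 = 1900*(-9/5)**2 = 1900*(81/25) = 6156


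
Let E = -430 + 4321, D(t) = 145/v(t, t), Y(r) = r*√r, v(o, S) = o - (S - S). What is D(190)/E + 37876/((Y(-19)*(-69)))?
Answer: 29/147858 - 37876*I*√19/24909 ≈ 0.00019613 - 6.628*I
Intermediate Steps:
v(o, S) = o (v(o, S) = o - 1*0 = o + 0 = o)
Y(r) = r^(3/2)
D(t) = 145/t
E = 3891
D(190)/E + 37876/((Y(-19)*(-69))) = (145/190)/3891 + 37876/(((-19)^(3/2)*(-69))) = (145*(1/190))*(1/3891) + 37876/((-19*I*√19*(-69))) = (29/38)*(1/3891) + 37876/((1311*I*√19)) = 29/147858 + 37876*(-I*√19/24909) = 29/147858 - 37876*I*√19/24909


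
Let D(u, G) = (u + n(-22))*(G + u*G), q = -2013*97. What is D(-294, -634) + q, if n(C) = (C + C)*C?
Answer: 125008327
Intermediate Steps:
q = -195261
n(C) = 2*C**2 (n(C) = (2*C)*C = 2*C**2)
D(u, G) = (968 + u)*(G + G*u) (D(u, G) = (u + 2*(-22)**2)*(G + u*G) = (u + 2*484)*(G + G*u) = (u + 968)*(G + G*u) = (968 + u)*(G + G*u))
D(-294, -634) + q = -634*(968 + (-294)**2 + 969*(-294)) - 195261 = -634*(968 + 86436 - 284886) - 195261 = -634*(-197482) - 195261 = 125203588 - 195261 = 125008327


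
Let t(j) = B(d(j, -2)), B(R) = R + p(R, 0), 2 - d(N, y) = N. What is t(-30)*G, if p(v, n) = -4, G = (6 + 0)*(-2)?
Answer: -336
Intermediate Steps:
G = -12 (G = 6*(-2) = -12)
d(N, y) = 2 - N
B(R) = -4 + R (B(R) = R - 4 = -4 + R)
t(j) = -2 - j (t(j) = -4 + (2 - j) = -2 - j)
t(-30)*G = (-2 - 1*(-30))*(-12) = (-2 + 30)*(-12) = 28*(-12) = -336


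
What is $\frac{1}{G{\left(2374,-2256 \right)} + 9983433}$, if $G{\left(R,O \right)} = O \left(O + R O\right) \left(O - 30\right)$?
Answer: $- \frac{1}{27632353344567} \approx -3.6189 \cdot 10^{-14}$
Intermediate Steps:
$G{\left(R,O \right)} = O \left(-30 + O\right) \left(O + O R\right)$ ($G{\left(R,O \right)} = O \left(O + O R\right) \left(-30 + O\right) = O \left(-30 + O\right) \left(O + O R\right)$)
$\frac{1}{G{\left(2374,-2256 \right)} + 9983433} = \frac{1}{\left(-2256\right)^{2} \left(-30 - 2256 - 71220 - 5355744\right) + 9983433} = \frac{1}{5089536 \left(-30 - 2256 - 71220 - 5355744\right) + 9983433} = \frac{1}{5089536 \left(-5429250\right) + 9983433} = \frac{1}{-27632363328000 + 9983433} = \frac{1}{-27632353344567} = - \frac{1}{27632353344567}$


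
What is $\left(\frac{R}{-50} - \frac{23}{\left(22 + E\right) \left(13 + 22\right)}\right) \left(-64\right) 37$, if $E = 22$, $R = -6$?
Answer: $- \frac{478928}{1925} \approx -248.79$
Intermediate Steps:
$\left(\frac{R}{-50} - \frac{23}{\left(22 + E\right) \left(13 + 22\right)}\right) \left(-64\right) 37 = \left(- \frac{6}{-50} - \frac{23}{\left(22 + 22\right) \left(13 + 22\right)}\right) \left(-64\right) 37 = \left(\left(-6\right) \left(- \frac{1}{50}\right) - \frac{23}{44 \cdot 35}\right) \left(-64\right) 37 = \left(\frac{3}{25} - \frac{23}{1540}\right) \left(-64\right) 37 = \frac{809}{7700} \left(-64\right) 37 = \left(- \frac{12944}{1925}\right) 37 = - \frac{478928}{1925}$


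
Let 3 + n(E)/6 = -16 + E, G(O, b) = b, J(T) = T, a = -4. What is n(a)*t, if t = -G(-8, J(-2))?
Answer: -276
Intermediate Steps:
n(E) = -114 + 6*E (n(E) = -18 + 6*(-16 + E) = -18 + (-96 + 6*E) = -114 + 6*E)
t = 2 (t = -1*(-2) = 2)
n(a)*t = (-114 + 6*(-4))*2 = (-114 - 24)*2 = -138*2 = -276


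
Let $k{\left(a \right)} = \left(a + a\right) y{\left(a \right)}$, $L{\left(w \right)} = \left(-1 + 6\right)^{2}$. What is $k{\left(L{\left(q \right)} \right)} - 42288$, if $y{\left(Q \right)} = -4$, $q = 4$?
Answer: $-42488$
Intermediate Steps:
$L{\left(w \right)} = 25$ ($L{\left(w \right)} = 5^{2} = 25$)
$k{\left(a \right)} = - 8 a$ ($k{\left(a \right)} = \left(a + a\right) \left(-4\right) = 2 a \left(-4\right) = - 8 a$)
$k{\left(L{\left(q \right)} \right)} - 42288 = \left(-8\right) 25 - 42288 = -200 - 42288 = -42488$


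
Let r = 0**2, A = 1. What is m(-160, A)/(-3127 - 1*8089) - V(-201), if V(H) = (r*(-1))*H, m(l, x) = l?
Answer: 10/701 ≈ 0.014265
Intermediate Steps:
r = 0
V(H) = 0 (V(H) = (0*(-1))*H = 0*H = 0)
m(-160, A)/(-3127 - 1*8089) - V(-201) = -160/(-3127 - 1*8089) - 1*0 = -160/(-3127 - 8089) + 0 = -160/(-11216) + 0 = -160*(-1/11216) + 0 = 10/701 + 0 = 10/701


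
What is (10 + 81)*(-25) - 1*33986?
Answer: -36261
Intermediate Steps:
(10 + 81)*(-25) - 1*33986 = 91*(-25) - 33986 = -2275 - 33986 = -36261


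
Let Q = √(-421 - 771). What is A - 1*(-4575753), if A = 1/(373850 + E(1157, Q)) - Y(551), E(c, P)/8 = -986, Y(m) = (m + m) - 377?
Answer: 1674286396937/365962 ≈ 4.5750e+6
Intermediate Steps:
Q = 2*I*√298 (Q = √(-1192) = 2*I*√298 ≈ 34.525*I)
Y(m) = -377 + 2*m (Y(m) = 2*m - 377 = -377 + 2*m)
E(c, P) = -7888 (E(c, P) = 8*(-986) = -7888)
A = -265322449/365962 (A = 1/(373850 - 7888) - (-377 + 2*551) = 1/365962 - (-377 + 1102) = 1/365962 - 1*725 = 1/365962 - 725 = -265322449/365962 ≈ -725.00)
A - 1*(-4575753) = -265322449/365962 - 1*(-4575753) = -265322449/365962 + 4575753 = 1674286396937/365962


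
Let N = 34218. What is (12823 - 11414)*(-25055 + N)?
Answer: 12910667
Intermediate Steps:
(12823 - 11414)*(-25055 + N) = (12823 - 11414)*(-25055 + 34218) = 1409*9163 = 12910667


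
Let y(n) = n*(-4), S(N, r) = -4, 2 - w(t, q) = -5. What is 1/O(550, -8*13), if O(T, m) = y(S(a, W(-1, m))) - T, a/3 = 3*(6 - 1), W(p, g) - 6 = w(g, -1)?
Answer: -1/534 ≈ -0.0018727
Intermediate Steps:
w(t, q) = 7 (w(t, q) = 2 - 1*(-5) = 2 + 5 = 7)
W(p, g) = 13 (W(p, g) = 6 + 7 = 13)
a = 45 (a = 3*(3*(6 - 1)) = 3*(3*5) = 3*15 = 45)
y(n) = -4*n
O(T, m) = 16 - T (O(T, m) = -4*(-4) - T = 16 - T)
1/O(550, -8*13) = 1/(16 - 1*550) = 1/(16 - 550) = 1/(-534) = -1/534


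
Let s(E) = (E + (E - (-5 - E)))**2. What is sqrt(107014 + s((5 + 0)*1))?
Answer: sqrt(107414) ≈ 327.74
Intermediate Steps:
s(E) = (5 + 3*E)**2 (s(E) = (E + (E + (5 + E)))**2 = (E + (5 + 2*E))**2 = (5 + 3*E)**2)
sqrt(107014 + s((5 + 0)*1)) = sqrt(107014 + (5 + 3*((5 + 0)*1))**2) = sqrt(107014 + (5 + 3*(5*1))**2) = sqrt(107014 + (5 + 3*5)**2) = sqrt(107014 + (5 + 15)**2) = sqrt(107014 + 20**2) = sqrt(107014 + 400) = sqrt(107414)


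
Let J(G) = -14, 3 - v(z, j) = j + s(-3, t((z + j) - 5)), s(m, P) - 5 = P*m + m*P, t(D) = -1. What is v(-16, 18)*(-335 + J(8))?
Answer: 9074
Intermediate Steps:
s(m, P) = 5 + 2*P*m (s(m, P) = 5 + (P*m + m*P) = 5 + (P*m + P*m) = 5 + 2*P*m)
v(z, j) = -8 - j (v(z, j) = 3 - (j + (5 + 2*(-1)*(-3))) = 3 - (j + (5 + 6)) = 3 - (j + 11) = 3 - (11 + j) = 3 + (-11 - j) = -8 - j)
v(-16, 18)*(-335 + J(8)) = (-8 - 1*18)*(-335 - 14) = (-8 - 18)*(-349) = -26*(-349) = 9074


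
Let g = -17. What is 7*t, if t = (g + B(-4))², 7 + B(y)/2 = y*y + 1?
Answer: 63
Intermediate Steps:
B(y) = -12 + 2*y² (B(y) = -14 + 2*(y*y + 1) = -14 + 2*(y² + 1) = -14 + 2*(1 + y²) = -14 + (2 + 2*y²) = -12 + 2*y²)
t = 9 (t = (-17 + (-12 + 2*(-4)²))² = (-17 + (-12 + 2*16))² = (-17 + (-12 + 32))² = (-17 + 20)² = 3² = 9)
7*t = 7*9 = 63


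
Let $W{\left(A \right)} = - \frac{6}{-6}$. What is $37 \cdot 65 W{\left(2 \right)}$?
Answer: $2405$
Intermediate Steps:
$W{\left(A \right)} = 1$ ($W{\left(A \right)} = \left(-6\right) \left(- \frac{1}{6}\right) = 1$)
$37 \cdot 65 W{\left(2 \right)} = 37 \cdot 65 \cdot 1 = 2405 \cdot 1 = 2405$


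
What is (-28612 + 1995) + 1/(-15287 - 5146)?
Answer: -543865162/20433 ≈ -26617.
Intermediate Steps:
(-28612 + 1995) + 1/(-15287 - 5146) = -26617 + 1/(-20433) = -26617 - 1/20433 = -543865162/20433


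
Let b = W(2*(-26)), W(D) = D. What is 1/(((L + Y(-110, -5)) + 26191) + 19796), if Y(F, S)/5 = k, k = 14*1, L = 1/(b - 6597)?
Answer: 6649/306232992 ≈ 2.1712e-5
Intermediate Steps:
b = -52 (b = 2*(-26) = -52)
L = -1/6649 (L = 1/(-52 - 6597) = 1/(-6649) = -1/6649 ≈ -0.00015040)
k = 14
Y(F, S) = 70 (Y(F, S) = 5*14 = 70)
1/(((L + Y(-110, -5)) + 26191) + 19796) = 1/(((-1/6649 + 70) + 26191) + 19796) = 1/((465429/6649 + 26191) + 19796) = 1/(174609388/6649 + 19796) = 1/(306232992/6649) = 6649/306232992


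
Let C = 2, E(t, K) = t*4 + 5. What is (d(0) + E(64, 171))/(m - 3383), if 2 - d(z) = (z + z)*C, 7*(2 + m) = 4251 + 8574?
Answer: -1841/10870 ≈ -0.16937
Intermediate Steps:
E(t, K) = 5 + 4*t (E(t, K) = 4*t + 5 = 5 + 4*t)
m = 12811/7 (m = -2 + (4251 + 8574)/7 = -2 + (⅐)*12825 = -2 + 12825/7 = 12811/7 ≈ 1830.1)
d(z) = 2 - 4*z (d(z) = 2 - (z + z)*2 = 2 - 2*z*2 = 2 - 4*z)
(d(0) + E(64, 171))/(m - 3383) = ((2 - 4*0) + (5 + 4*64))/(12811/7 - 3383) = ((2 + 0) + (5 + 256))/(-10870/7) = (2 + 261)*(-7/10870) = 263*(-7/10870) = -1841/10870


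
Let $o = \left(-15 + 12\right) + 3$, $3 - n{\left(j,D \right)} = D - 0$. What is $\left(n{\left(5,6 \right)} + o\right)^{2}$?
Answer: $9$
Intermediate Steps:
$n{\left(j,D \right)} = 3 - D$ ($n{\left(j,D \right)} = 3 - \left(D - 0\right) = 3 - \left(D + 0\right) = 3 - D$)
$o = 0$ ($o = -3 + 3 = 0$)
$\left(n{\left(5,6 \right)} + o\right)^{2} = \left(\left(3 - 6\right) + 0\right)^{2} = \left(-3 + 0\right)^{2} = \left(-3\right)^{2} = 9$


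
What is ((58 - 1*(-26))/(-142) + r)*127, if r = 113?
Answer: 1013587/71 ≈ 14276.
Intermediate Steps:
((58 - 1*(-26))/(-142) + r)*127 = ((58 - 1*(-26))/(-142) + 113)*127 = ((58 + 26)*(-1/142) + 113)*127 = (84*(-1/142) + 113)*127 = (-42/71 + 113)*127 = (7981/71)*127 = 1013587/71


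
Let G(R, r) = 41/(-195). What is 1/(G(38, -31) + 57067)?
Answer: 195/11128024 ≈ 1.7523e-5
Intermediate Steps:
G(R, r) = -41/195 (G(R, r) = 41*(-1/195) = -41/195)
1/(G(38, -31) + 57067) = 1/(-41/195 + 57067) = 1/(11128024/195) = 195/11128024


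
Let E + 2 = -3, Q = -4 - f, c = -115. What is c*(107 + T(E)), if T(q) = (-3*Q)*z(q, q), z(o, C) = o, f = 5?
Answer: 3220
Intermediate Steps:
Q = -9 (Q = -4 - 1*5 = -4 - 5 = -9)
E = -5 (E = -2 - 3 = -5)
T(q) = 27*q (T(q) = (-3*(-9))*q = 27*q)
c*(107 + T(E)) = -115*(107 + 27*(-5)) = -115*(107 - 135) = -115*(-28) = 3220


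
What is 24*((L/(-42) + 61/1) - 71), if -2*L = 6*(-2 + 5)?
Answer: -1644/7 ≈ -234.86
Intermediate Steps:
L = -9 (L = -3*(-2 + 5) = -3*3 = -½*18 = -9)
24*((L/(-42) + 61/1) - 71) = 24*((-9/(-42) + 61/1) - 71) = 24*((-9*(-1/42) + 61*1) - 71) = 24*((3/14 + 61) - 71) = 24*(857/14 - 71) = 24*(-137/14) = -1644/7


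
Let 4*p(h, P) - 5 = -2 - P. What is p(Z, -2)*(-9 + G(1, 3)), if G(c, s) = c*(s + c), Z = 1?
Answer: -25/4 ≈ -6.2500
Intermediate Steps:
p(h, P) = ¾ - P/4 (p(h, P) = 5/4 + (-2 - P)/4 = 5/4 + (-½ - P/4) = ¾ - P/4)
G(c, s) = c*(c + s)
p(Z, -2)*(-9 + G(1, 3)) = (¾ - ¼*(-2))*(-9 + 1*(1 + 3)) = (¾ + ½)*(-9 + 1*4) = 5*(-9 + 4)/4 = (5/4)*(-5) = -25/4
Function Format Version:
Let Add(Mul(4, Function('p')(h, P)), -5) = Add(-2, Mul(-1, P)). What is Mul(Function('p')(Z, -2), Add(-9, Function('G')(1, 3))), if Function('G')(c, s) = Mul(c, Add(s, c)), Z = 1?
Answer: Rational(-25, 4) ≈ -6.2500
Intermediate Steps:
Function('p')(h, P) = Add(Rational(3, 4), Mul(Rational(-1, 4), P)) (Function('p')(h, P) = Add(Rational(5, 4), Mul(Rational(1, 4), Add(-2, Mul(-1, P)))) = Add(Rational(5, 4), Add(Rational(-1, 2), Mul(Rational(-1, 4), P))) = Add(Rational(3, 4), Mul(Rational(-1, 4), P)))
Function('G')(c, s) = Mul(c, Add(c, s))
Mul(Function('p')(Z, -2), Add(-9, Function('G')(1, 3))) = Mul(Add(Rational(3, 4), Mul(Rational(-1, 4), -2)), Add(-9, Mul(1, Add(1, 3)))) = Mul(Add(Rational(3, 4), Rational(1, 2)), Add(-9, Mul(1, 4))) = Mul(Rational(5, 4), Add(-9, 4)) = Mul(Rational(5, 4), -5) = Rational(-25, 4)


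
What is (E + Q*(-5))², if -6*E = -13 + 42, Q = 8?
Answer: 72361/36 ≈ 2010.0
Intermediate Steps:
E = -29/6 (E = -(-13 + 42)/6 = -⅙*29 = -29/6 ≈ -4.8333)
(E + Q*(-5))² = (-29/6 + 8*(-5))² = (-29/6 - 40)² = (-269/6)² = 72361/36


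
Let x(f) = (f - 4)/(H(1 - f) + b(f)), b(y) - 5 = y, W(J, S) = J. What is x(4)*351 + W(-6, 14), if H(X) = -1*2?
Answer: -6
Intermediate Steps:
H(X) = -2
b(y) = 5 + y
x(f) = (-4 + f)/(3 + f) (x(f) = (f - 4)/(-2 + (5 + f)) = (-4 + f)/(3 + f))
x(4)*351 + W(-6, 14) = ((-4 + 4)/(3 + 4))*351 - 6 = (0/7)*351 - 6 = ((⅐)*0)*351 - 6 = 0*351 - 6 = 0 - 6 = -6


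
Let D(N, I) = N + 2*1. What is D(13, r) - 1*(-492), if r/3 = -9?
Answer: 507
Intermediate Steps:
r = -27 (r = 3*(-9) = -27)
D(N, I) = 2 + N (D(N, I) = N + 2 = 2 + N)
D(13, r) - 1*(-492) = (2 + 13) - 1*(-492) = 15 + 492 = 507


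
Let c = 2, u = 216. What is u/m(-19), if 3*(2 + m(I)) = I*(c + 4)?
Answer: -27/5 ≈ -5.4000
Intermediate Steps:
m(I) = -2 + 2*I (m(I) = -2 + (I*(2 + 4))/3 = -2 + (I*6)/3 = -2 + (6*I)/3 = -2 + 2*I)
u/m(-19) = 216/(-2 + 2*(-19)) = 216/(-2 - 38) = 216/(-40) = 216*(-1/40) = -27/5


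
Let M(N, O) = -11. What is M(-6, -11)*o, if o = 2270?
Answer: -24970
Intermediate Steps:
M(-6, -11)*o = -11*2270 = -24970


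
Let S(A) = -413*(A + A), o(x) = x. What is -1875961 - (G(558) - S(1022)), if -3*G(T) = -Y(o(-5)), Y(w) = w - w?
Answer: -2720133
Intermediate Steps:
Y(w) = 0
G(T) = 0 (G(T) = -(-1)*0/3 = -⅓*0 = 0)
S(A) = -826*A
-1875961 - (G(558) - S(1022)) = -1875961 - (0 - (-826)*1022) = -1875961 - (0 - 1*(-844172)) = -1875961 - (0 + 844172) = -1875961 - 1*844172 = -1875961 - 844172 = -2720133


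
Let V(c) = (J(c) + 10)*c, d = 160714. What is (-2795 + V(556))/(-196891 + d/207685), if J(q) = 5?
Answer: -1151613325/40891146621 ≈ -0.028163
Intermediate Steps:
V(c) = 15*c (V(c) = (5 + 10)*c = 15*c)
(-2795 + V(556))/(-196891 + d/207685) = (-2795 + 15*556)/(-196891 + 160714/207685) = (-2795 + 8340)/(-196891 + 160714*(1/207685)) = 5545/(-196891 + 160714/207685) = 5545/(-40891146621/207685) = 5545*(-207685/40891146621) = -1151613325/40891146621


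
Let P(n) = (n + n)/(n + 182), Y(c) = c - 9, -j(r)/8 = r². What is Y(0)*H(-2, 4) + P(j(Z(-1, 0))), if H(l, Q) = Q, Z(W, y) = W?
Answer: -3140/87 ≈ -36.092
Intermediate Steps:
j(r) = -8*r²
Y(c) = -9 + c
P(n) = 2*n/(182 + n) (P(n) = (2*n)/(182 + n) = 2*n/(182 + n))
Y(0)*H(-2, 4) + P(j(Z(-1, 0))) = (-9 + 0)*4 + 2*(-8*(-1)²)/(182 - 8*(-1)²) = -9*4 + 2*(-8*1)/(182 - 8*1) = -36 + 2*(-8)/(182 - 8) = -36 + 2*(-8)/174 = -36 + 2*(-8)*(1/174) = -36 - 8/87 = -3140/87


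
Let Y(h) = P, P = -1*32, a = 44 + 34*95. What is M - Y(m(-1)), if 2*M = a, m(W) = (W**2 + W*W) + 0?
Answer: 1669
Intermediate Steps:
a = 3274 (a = 44 + 3230 = 3274)
m(W) = 2*W**2 (m(W) = (W**2 + W**2) + 0 = 2*W**2 + 0 = 2*W**2)
M = 1637 (M = (1/2)*3274 = 1637)
P = -32
Y(h) = -32
M - Y(m(-1)) = 1637 - 1*(-32) = 1637 + 32 = 1669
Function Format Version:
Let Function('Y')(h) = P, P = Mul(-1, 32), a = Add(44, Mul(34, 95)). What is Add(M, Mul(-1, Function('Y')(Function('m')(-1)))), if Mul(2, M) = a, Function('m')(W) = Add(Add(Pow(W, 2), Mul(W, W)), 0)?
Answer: 1669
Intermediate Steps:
a = 3274 (a = Add(44, 3230) = 3274)
Function('m')(W) = Mul(2, Pow(W, 2)) (Function('m')(W) = Add(Add(Pow(W, 2), Pow(W, 2)), 0) = Add(Mul(2, Pow(W, 2)), 0) = Mul(2, Pow(W, 2)))
M = 1637 (M = Mul(Rational(1, 2), 3274) = 1637)
P = -32
Function('Y')(h) = -32
Add(M, Mul(-1, Function('Y')(Function('m')(-1)))) = Add(1637, Mul(-1, -32)) = Add(1637, 32) = 1669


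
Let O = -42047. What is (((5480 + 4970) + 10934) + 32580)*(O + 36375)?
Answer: -306083808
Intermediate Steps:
(((5480 + 4970) + 10934) + 32580)*(O + 36375) = (((5480 + 4970) + 10934) + 32580)*(-42047 + 36375) = ((10450 + 10934) + 32580)*(-5672) = (21384 + 32580)*(-5672) = 53964*(-5672) = -306083808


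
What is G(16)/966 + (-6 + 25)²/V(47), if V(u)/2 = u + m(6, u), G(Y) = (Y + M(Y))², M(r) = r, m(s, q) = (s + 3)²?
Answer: 305435/123648 ≈ 2.4702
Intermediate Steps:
m(s, q) = (3 + s)²
G(Y) = 4*Y² (G(Y) = (Y + Y)² = (2*Y)² = 4*Y²)
V(u) = 162 + 2*u (V(u) = 2*(u + (3 + 6)²) = 2*(u + 9²) = 2*(u + 81) = 2*(81 + u) = 162 + 2*u)
G(16)/966 + (-6 + 25)²/V(47) = (4*16²)/966 + (-6 + 25)²/(162 + 2*47) = (4*256)*(1/966) + 19²/(162 + 94) = 1024*(1/966) + 361/256 = 512/483 + 361*(1/256) = 512/483 + 361/256 = 305435/123648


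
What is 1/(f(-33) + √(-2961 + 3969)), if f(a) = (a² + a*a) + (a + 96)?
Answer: 249/557897 - 4*√7/1673691 ≈ 0.00044000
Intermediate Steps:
f(a) = 96 + a + 2*a² (f(a) = (a² + a²) + (96 + a) = 2*a² + (96 + a) = 96 + a + 2*a²)
1/(f(-33) + √(-2961 + 3969)) = 1/((96 - 33 + 2*(-33)²) + √(-2961 + 3969)) = 1/((96 - 33 + 2*1089) + √1008) = 1/((96 - 33 + 2178) + 12*√7) = 1/(2241 + 12*√7)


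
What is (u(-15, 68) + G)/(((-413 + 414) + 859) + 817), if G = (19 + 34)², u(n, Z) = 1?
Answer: 2810/1677 ≈ 1.6756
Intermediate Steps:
G = 2809 (G = 53² = 2809)
(u(-15, 68) + G)/(((-413 + 414) + 859) + 817) = (1 + 2809)/(((-413 + 414) + 859) + 817) = 2810/((1 + 859) + 817) = 2810/(860 + 817) = 2810/1677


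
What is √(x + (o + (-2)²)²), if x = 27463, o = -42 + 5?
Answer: 2*√7138 ≈ 168.97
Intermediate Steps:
o = -37
√(x + (o + (-2)²)²) = √(27463 + (-37 + (-2)²)²) = √(27463 + (-37 + 4)²) = √(27463 + (-33)²) = √(27463 + 1089) = √28552 = 2*√7138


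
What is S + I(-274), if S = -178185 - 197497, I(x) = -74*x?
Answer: -355406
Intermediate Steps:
S = -375682
S + I(-274) = -375682 - 74*(-274) = -375682 + 20276 = -355406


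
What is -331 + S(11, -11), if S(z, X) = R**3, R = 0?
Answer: -331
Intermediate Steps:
S(z, X) = 0 (S(z, X) = 0**3 = 0)
-331 + S(11, -11) = -331 + 0 = -331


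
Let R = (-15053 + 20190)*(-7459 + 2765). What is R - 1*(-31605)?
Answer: -24081473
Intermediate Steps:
R = -24113078 (R = 5137*(-4694) = -24113078)
R - 1*(-31605) = -24113078 - 1*(-31605) = -24113078 + 31605 = -24081473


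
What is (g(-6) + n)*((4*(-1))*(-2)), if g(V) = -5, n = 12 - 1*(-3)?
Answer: 80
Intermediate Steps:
n = 15 (n = 12 + 3 = 15)
(g(-6) + n)*((4*(-1))*(-2)) = (-5 + 15)*((4*(-1))*(-2)) = 10*(-4*(-2)) = 10*8 = 80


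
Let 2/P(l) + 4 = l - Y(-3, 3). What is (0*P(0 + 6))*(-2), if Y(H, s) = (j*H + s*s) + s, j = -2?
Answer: 0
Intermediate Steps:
Y(H, s) = s + s² - 2*H (Y(H, s) = (-2*H + s*s) + s = (-2*H + s²) + s = (s² - 2*H) + s = s + s² - 2*H)
P(l) = 2/(-22 + l) (P(l) = 2/(-4 + (l - (3 + 3² - 2*(-3)))) = 2/(-4 + (l - (3 + 9 + 6))) = 2/(-4 + (l - 1*18)) = 2/(-4 + (l - 18)) = 2/(-4 + (-18 + l)) = 2/(-22 + l))
(0*P(0 + 6))*(-2) = (0*(2/(-22 + (0 + 6))))*(-2) = (0*(2/(-22 + 6)))*(-2) = (0*(2/(-16)))*(-2) = (0*(2*(-1/16)))*(-2) = (0*(-⅛))*(-2) = 0*(-2) = 0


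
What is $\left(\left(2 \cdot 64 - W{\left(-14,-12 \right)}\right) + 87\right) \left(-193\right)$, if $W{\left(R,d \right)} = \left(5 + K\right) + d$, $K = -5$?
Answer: $-43811$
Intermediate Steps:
$W{\left(R,d \right)} = d$ ($W{\left(R,d \right)} = \left(5 - 5\right) + d = 0 + d = d$)
$\left(\left(2 \cdot 64 - W{\left(-14,-12 \right)}\right) + 87\right) \left(-193\right) = \left(\left(2 \cdot 64 - -12\right) + 87\right) \left(-193\right) = \left(\left(128 + 12\right) + 87\right) \left(-193\right) = \left(140 + 87\right) \left(-193\right) = 227 \left(-193\right) = -43811$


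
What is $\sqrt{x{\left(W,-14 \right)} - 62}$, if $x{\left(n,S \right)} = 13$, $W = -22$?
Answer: $7 i \approx 7.0 i$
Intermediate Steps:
$\sqrt{x{\left(W,-14 \right)} - 62} = \sqrt{13 - 62} = \sqrt{-49} = 7 i$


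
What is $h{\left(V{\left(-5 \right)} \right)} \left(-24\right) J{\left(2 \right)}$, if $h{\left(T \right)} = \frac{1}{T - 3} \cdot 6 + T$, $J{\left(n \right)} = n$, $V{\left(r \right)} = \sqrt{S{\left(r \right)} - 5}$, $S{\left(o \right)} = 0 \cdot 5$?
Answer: $\frac{432}{7} - \frac{192 i \sqrt{5}}{7} \approx 61.714 - 61.332 i$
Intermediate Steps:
$S{\left(o \right)} = 0$
$V{\left(r \right)} = i \sqrt{5}$ ($V{\left(r \right)} = \sqrt{0 - 5} = \sqrt{-5} = i \sqrt{5}$)
$h{\left(T \right)} = T + \frac{6}{-3 + T}$ ($h{\left(T \right)} = \frac{1}{-3 + T} 6 + T = \frac{6}{-3 + T} + T = T + \frac{6}{-3 + T}$)
$h{\left(V{\left(-5 \right)} \right)} \left(-24\right) J{\left(2 \right)} = \frac{6 + \left(i \sqrt{5}\right)^{2} - 3 i \sqrt{5}}{-3 + i \sqrt{5}} \left(-24\right) 2 = \frac{6 - 5 - 3 i \sqrt{5}}{-3 + i \sqrt{5}} \left(-24\right) 2 = \frac{1 - 3 i \sqrt{5}}{-3 + i \sqrt{5}} \left(-24\right) 2 = - \frac{24 \left(1 - 3 i \sqrt{5}\right)}{-3 + i \sqrt{5}} \cdot 2 = - \frac{48 \left(1 - 3 i \sqrt{5}\right)}{-3 + i \sqrt{5}}$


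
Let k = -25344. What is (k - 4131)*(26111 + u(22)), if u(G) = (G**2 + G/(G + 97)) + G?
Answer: -93360441375/119 ≈ -7.8454e+8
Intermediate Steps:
u(G) = G + G**2 + G/(97 + G) (u(G) = (G**2 + G/(97 + G)) + G = G + G**2 + G/(97 + G))
(k - 4131)*(26111 + u(22)) = (-25344 - 4131)*(26111 + 22*(98 + 22**2 + 98*22)/(97 + 22)) = -29475*(26111 + 22*(98 + 484 + 2156)/119) = -29475*(26111 + 22*(1/119)*2738) = -29475*(26111 + 60236/119) = -29475*3167445/119 = -93360441375/119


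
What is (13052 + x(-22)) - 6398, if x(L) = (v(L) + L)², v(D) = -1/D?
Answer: 3453825/484 ≈ 7136.0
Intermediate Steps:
x(L) = (L - 1/L)² (x(L) = (-1/L + L)² = (L - 1/L)²)
(13052 + x(-22)) - 6398 = (13052 + (-1 + (-22)²)²/(-22)²) - 6398 = (13052 + (-1 + 484)²/484) - 6398 = (13052 + (1/484)*483²) - 6398 = (13052 + (1/484)*233289) - 6398 = (13052 + 233289/484) - 6398 = 6550457/484 - 6398 = 3453825/484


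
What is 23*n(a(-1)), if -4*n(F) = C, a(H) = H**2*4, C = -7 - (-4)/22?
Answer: 1725/44 ≈ 39.205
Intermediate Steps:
C = -75/11 (C = -7 - (-4)/22 = -7 - 1*(-2/11) = -7 + 2/11 = -75/11 ≈ -6.8182)
a(H) = 4*H**2
n(F) = 75/44 (n(F) = -1/4*(-75/11) = 75/44)
23*n(a(-1)) = 23*(75/44) = 1725/44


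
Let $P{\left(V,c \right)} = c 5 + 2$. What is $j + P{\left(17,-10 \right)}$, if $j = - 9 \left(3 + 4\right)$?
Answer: $-111$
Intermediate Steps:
$P{\left(V,c \right)} = 2 + 5 c$ ($P{\left(V,c \right)} = 5 c + 2 = 2 + 5 c$)
$j = -63$ ($j = \left(-9\right) 7 = -63$)
$j + P{\left(17,-10 \right)} = -63 + \left(2 + 5 \left(-10\right)\right) = -63 + \left(2 - 50\right) = -63 - 48 = -111$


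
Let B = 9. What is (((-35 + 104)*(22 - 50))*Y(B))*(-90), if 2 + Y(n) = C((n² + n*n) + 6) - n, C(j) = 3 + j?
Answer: 27820800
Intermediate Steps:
Y(n) = 7 - n + 2*n² (Y(n) = -2 + ((3 + ((n² + n*n) + 6)) - n) = -2 + ((3 + ((n² + n²) + 6)) - n) = -2 + ((3 + (2*n² + 6)) - n) = -2 + ((3 + (6 + 2*n²)) - n) = -2 + ((9 + 2*n²) - n) = -2 + (9 - n + 2*n²) = 7 - n + 2*n²)
(((-35 + 104)*(22 - 50))*Y(B))*(-90) = (((-35 + 104)*(22 - 50))*(7 - 1*9 + 2*9²))*(-90) = ((69*(-28))*(7 - 9 + 2*81))*(-90) = -1932*(7 - 9 + 162)*(-90) = -1932*160*(-90) = -309120*(-90) = 27820800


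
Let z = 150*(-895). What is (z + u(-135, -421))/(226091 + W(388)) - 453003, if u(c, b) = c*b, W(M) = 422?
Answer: -102611145954/226513 ≈ -4.5300e+5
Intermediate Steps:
z = -134250
u(c, b) = b*c
(z + u(-135, -421))/(226091 + W(388)) - 453003 = (-134250 - 421*(-135))/(226091 + 422) - 453003 = (-134250 + 56835)/226513 - 453003 = -77415*1/226513 - 453003 = -77415/226513 - 453003 = -102611145954/226513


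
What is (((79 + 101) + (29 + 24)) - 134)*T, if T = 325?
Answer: 32175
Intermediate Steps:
(((79 + 101) + (29 + 24)) - 134)*T = (((79 + 101) + (29 + 24)) - 134)*325 = ((180 + 53) - 134)*325 = (233 - 134)*325 = 99*325 = 32175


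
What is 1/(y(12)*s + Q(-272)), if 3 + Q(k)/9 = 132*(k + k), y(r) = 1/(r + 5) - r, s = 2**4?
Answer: -17/10990331 ≈ -1.5468e-6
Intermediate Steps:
s = 16
y(r) = 1/(5 + r) - r
Q(k) = -27 + 2376*k (Q(k) = -27 + 9*(132*(k + k)) = -27 + 9*(132*(2*k)) = -27 + 9*(264*k) = -27 + 2376*k)
1/(y(12)*s + Q(-272)) = 1/(((1 - 1*12**2 - 5*12)/(5 + 12))*16 + (-27 + 2376*(-272))) = 1/(((1 - 1*144 - 60)/17)*16 + (-27 - 646272)) = 1/(((1 - 144 - 60)/17)*16 - 646299) = 1/(((1/17)*(-203))*16 - 646299) = 1/(-203/17*16 - 646299) = 1/(-3248/17 - 646299) = 1/(-10990331/17) = -17/10990331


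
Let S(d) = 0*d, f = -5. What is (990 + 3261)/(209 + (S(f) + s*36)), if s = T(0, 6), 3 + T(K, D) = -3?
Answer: -4251/7 ≈ -607.29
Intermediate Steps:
T(K, D) = -6 (T(K, D) = -3 - 3 = -6)
S(d) = 0
s = -6
(990 + 3261)/(209 + (S(f) + s*36)) = (990 + 3261)/(209 + (0 - 6*36)) = 4251/(209 + (0 - 216)) = 4251/(209 - 216) = 4251/(-7) = 4251*(-1/7) = -4251/7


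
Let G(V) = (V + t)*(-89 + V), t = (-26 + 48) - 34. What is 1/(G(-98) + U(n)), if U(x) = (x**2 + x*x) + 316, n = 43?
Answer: 1/24584 ≈ 4.0677e-5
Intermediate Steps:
t = -12 (t = 22 - 34 = -12)
U(x) = 316 + 2*x**2 (U(x) = (x**2 + x**2) + 316 = 2*x**2 + 316 = 316 + 2*x**2)
G(V) = (-89 + V)*(-12 + V) (G(V) = (V - 12)*(-89 + V) = (-12 + V)*(-89 + V) = (-89 + V)*(-12 + V))
1/(G(-98) + U(n)) = 1/((1068 + (-98)**2 - 101*(-98)) + (316 + 2*43**2)) = 1/((1068 + 9604 + 9898) + (316 + 2*1849)) = 1/(20570 + (316 + 3698)) = 1/(20570 + 4014) = 1/24584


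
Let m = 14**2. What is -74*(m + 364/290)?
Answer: -2116548/145 ≈ -14597.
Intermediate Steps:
m = 196
-74*(m + 364/290) = -74*(196 + 364/290) = -74*(196 + 364*(1/290)) = -74*(196 + 182/145) = -74*28602/145 = -2116548/145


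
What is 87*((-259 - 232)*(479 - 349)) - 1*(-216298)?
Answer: -5336912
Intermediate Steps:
87*((-259 - 232)*(479 - 349)) - 1*(-216298) = 87*(-491*130) + 216298 = 87*(-63830) + 216298 = -5553210 + 216298 = -5336912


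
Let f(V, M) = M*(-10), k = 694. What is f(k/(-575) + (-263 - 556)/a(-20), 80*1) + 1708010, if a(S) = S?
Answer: 1707210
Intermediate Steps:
f(V, M) = -10*M
f(k/(-575) + (-263 - 556)/a(-20), 80*1) + 1708010 = -800 + 1708010 = 1707210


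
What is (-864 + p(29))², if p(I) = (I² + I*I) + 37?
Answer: 731025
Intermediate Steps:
p(I) = 37 + 2*I² (p(I) = (I² + I²) + 37 = 2*I² + 37 = 37 + 2*I²)
(-864 + p(29))² = (-864 + (37 + 2*29²))² = (-864 + (37 + 2*841))² = (-864 + (37 + 1682))² = (-864 + 1719)² = 855² = 731025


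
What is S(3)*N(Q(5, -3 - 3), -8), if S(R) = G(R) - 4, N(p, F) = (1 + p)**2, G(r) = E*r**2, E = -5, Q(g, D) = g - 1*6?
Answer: 0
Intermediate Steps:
Q(g, D) = -6 + g (Q(g, D) = g - 6 = -6 + g)
G(r) = -5*r**2
S(R) = -4 - 5*R**2 (S(R) = -5*R**2 - 4 = -4 - 5*R**2)
S(3)*N(Q(5, -3 - 3), -8) = (-4 - 5*3**2)*(1 + (-6 + 5))**2 = (-4 - 5*9)*(1 - 1)**2 = (-4 - 45)*0**2 = -49*0 = 0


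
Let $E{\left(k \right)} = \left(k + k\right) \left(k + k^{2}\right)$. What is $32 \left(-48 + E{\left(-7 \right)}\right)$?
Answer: $-20352$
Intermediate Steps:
$E{\left(k \right)} = 2 k \left(k + k^{2}\right)$
$32 \left(-48 + E{\left(-7 \right)}\right) = 32 \left(-48 + 2 \left(-7\right)^{2} \left(1 - 7\right)\right) = 32 \left(-48 + 2 \cdot 49 \left(-6\right)\right) = 32 \left(-48 - 588\right) = 32 \left(-636\right) = -20352$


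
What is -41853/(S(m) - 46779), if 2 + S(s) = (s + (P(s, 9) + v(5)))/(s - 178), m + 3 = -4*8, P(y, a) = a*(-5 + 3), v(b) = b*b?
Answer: 1273527/1423475 ≈ 0.89466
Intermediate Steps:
v(b) = b**2
P(y, a) = -2*a (P(y, a) = a*(-2) = -2*a)
m = -35 (m = -3 - 4*8 = -3 - 32 = -35)
S(s) = -2 + (7 + s)/(-178 + s) (S(s) = -2 + (s + (-2*9 + 5**2))/(s - 178) = -2 + (s + (-18 + 25))/(-178 + s) = -2 + (s + 7)/(-178 + s) = -2 + (7 + s)/(-178 + s))
-41853/(S(m) - 46779) = -41853/((363 - 1*(-35))/(-178 - 35) - 46779) = -41853/((363 + 35)/(-213) - 46779) = -41853/(-1/213*398 - 46779) = -41853/(-398/213 - 46779) = -41853/(-9964325/213) = -41853*(-213/9964325) = 1273527/1423475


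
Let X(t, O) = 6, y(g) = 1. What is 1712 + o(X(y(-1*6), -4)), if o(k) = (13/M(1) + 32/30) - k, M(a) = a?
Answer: 25801/15 ≈ 1720.1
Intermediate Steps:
o(k) = 211/15 - k (o(k) = (13/1 + 32/30) - k = (13*1 + 32*(1/30)) - k = (13 + 16/15) - k = 211/15 - k)
1712 + o(X(y(-1*6), -4)) = 1712 + (211/15 - 1*6) = 1712 + (211/15 - 6) = 1712 + 121/15 = 25801/15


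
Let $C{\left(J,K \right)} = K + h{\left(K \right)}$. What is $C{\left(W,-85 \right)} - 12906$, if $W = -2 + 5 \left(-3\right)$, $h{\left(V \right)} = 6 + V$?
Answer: $-13070$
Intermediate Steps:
$W = -17$ ($W = -2 - 15 = -17$)
$C{\left(J,K \right)} = 6 + 2 K$ ($C{\left(J,K \right)} = K + \left(6 + K\right) = 6 + 2 K$)
$C{\left(W,-85 \right)} - 12906 = \left(6 + 2 \left(-85\right)\right) - 12906 = \left(6 - 170\right) - 12906 = -164 - 12906 = -13070$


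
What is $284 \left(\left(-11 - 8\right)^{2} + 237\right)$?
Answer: $169832$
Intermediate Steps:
$284 \left(\left(-11 - 8\right)^{2} + 237\right) = 284 \left(\left(-19\right)^{2} + 237\right) = 284 \left(361 + 237\right) = 284 \cdot 598 = 169832$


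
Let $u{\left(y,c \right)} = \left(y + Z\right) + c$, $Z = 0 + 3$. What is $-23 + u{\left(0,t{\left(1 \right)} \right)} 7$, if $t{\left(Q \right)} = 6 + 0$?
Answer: $40$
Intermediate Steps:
$t{\left(Q \right)} = 6$
$Z = 3$
$u{\left(y,c \right)} = 3 + c + y$ ($u{\left(y,c \right)} = \left(y + 3\right) + c = \left(3 + y\right) + c = 3 + c + y$)
$-23 + u{\left(0,t{\left(1 \right)} \right)} 7 = -23 + \left(3 + 6 + 0\right) 7 = -23 + 9 \cdot 7 = -23 + 63 = 40$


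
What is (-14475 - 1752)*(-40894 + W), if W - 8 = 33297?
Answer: 123146703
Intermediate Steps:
W = 33305 (W = 8 + 33297 = 33305)
(-14475 - 1752)*(-40894 + W) = (-14475 - 1752)*(-40894 + 33305) = -16227*(-7589) = 123146703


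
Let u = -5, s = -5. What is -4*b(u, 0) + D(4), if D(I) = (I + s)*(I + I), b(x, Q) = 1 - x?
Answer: -32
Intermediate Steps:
D(I) = 2*I*(-5 + I) (D(I) = (I - 5)*(I + I) = (-5 + I)*(2*I) = 2*I*(-5 + I))
-4*b(u, 0) + D(4) = -4*(1 - 1*(-5)) + 2*4*(-5 + 4) = -4*(1 + 5) + 2*4*(-1) = -4*6 - 8 = -24 - 8 = -32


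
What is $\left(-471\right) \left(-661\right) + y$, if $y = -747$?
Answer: $310584$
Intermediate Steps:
$\left(-471\right) \left(-661\right) + y = \left(-471\right) \left(-661\right) - 747 = 311331 - 747 = 310584$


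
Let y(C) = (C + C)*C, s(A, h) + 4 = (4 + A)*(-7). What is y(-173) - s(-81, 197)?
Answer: 59323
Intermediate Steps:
s(A, h) = -32 - 7*A (s(A, h) = -4 + (4 + A)*(-7) = -4 + (-28 - 7*A) = -32 - 7*A)
y(C) = 2*C**2 (y(C) = (2*C)*C = 2*C**2)
y(-173) - s(-81, 197) = 2*(-173)**2 - (-32 - 7*(-81)) = 2*29929 - (-32 + 567) = 59858 - 1*535 = 59858 - 535 = 59323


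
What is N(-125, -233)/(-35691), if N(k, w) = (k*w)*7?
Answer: -203875/35691 ≈ -5.7122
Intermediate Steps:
N(k, w) = 7*k*w
N(-125, -233)/(-35691) = (7*(-125)*(-233))/(-35691) = 203875*(-1/35691) = -203875/35691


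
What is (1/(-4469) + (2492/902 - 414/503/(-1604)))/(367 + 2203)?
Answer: 54793920931/50965761373780 ≈ 0.0010751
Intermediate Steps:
(1/(-4469) + (2492/902 - 414/503/(-1604)))/(367 + 2203) = (-1/4469 + (2492*(1/902) - 414*1/503*(-1/1604)))/2570 = (-1/4469 + (1246/451 - 414/503*(-1/1604)))*(1/2570) = (-1/4469 + (1246/451 + 207/403406))*(1/2570) = (-1/4469 + 502737233/181936106)*(1/2570) = (54793920931/19831035554)*(1/2570) = 54793920931/50965761373780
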